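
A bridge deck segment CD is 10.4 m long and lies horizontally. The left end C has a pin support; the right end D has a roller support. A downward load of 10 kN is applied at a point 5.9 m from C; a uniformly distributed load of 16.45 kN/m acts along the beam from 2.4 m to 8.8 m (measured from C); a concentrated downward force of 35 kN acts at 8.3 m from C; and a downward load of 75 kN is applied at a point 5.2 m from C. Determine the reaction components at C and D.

Resultant of the distributed load: 16.45 × 6.4 = 105.28 kN at 5.6 m from C.
Moments about C: D_y·10.4 − 10·5.9 − (16.45·6.4)·5.6 − 35·8.3 − 75·5.2 = 0 → D_y = 1329.068/10.4 = 127.795 ≈ 127.8 kN.
ΣF_y = 0: C_y + 127.795 − 10 − 16.45·6.4 − 35 − 75 = 0 → C_y = 97.48 kN.
ΣF_x = 0: no horizontal applied forces, so C_x = 0.

C_x = 0, C_y = 97.48 kN, D_y = 127.8 kN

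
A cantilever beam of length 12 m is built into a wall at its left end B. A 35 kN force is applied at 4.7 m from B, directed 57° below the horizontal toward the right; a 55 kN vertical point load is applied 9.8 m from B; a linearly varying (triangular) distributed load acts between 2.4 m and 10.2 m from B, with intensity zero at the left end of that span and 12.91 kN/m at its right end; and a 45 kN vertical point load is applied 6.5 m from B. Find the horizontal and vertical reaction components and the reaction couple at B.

B_x = -19.06 kN, B_y = 179.7 kN, M_B = 1352 kN·m

Resultant of the triangular load: ½ × 12.91 × 7.8 = 50.349 kN, acting at 7.6 m from B (one-third of the span from the peak).
ΣF_x = 0: B_x + 35·cos57° = 0 → B_x = -19.06 kN.
ΣF_y = 0: B_y − 35·sin57° − 55 − ½·12.91·7.8 − 45 = 0 → B_y = 179.7 kN.
ΣM about B: M_B − 35·sin57°·4.7 − 55·9.8 − (½·12.91·7.8)·7.6 − 45·6.5 = 0 → M_B = 1352 kN·m.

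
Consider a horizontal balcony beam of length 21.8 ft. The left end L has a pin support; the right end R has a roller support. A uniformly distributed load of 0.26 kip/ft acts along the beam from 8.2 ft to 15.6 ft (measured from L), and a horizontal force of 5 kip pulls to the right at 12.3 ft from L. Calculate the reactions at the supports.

Resultant of the distributed load: 0.26 × 7.4 = 1.924 kip at 11.9 ft from L.
Taking moments about L: R_y·21.8 − (0.26·7.4)·11.9 = 0 → R_y = 22.8956/21.8 = 1.05026 ≈ 1.050 kip.
ΣF_y = 0: L_y + 1.05026 − 0.26·7.4 = 0 → L_y = 0.8737 kip.
ΣF_x = 0: L_x + 5 = 0 → L_x = -5.000 kip.

L_x = -5.000 kip, L_y = 0.8737 kip, R_y = 1.050 kip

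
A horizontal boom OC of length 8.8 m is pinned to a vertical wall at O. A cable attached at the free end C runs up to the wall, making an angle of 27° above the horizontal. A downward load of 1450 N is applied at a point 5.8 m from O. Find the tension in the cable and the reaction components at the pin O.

T = 2105 N, O_x = 1876 N, O_y = 494.3 N

ΣM about O: T·sin27°·8.8 − 1450·5.8 = 0 → T = 8410/(8.8·0.45399) = 2105.07 ≈ 2105 N.
ΣF_x = 0: O_x − T·cos27° = 0 → O_x = 2105.07 × 0.891007 = 1876 N.
ΣF_y = 0: O_y + T·sin27° − 1450 = 0 → O_y = 1450 − 2105.07 × 0.45399 = 494.3 N.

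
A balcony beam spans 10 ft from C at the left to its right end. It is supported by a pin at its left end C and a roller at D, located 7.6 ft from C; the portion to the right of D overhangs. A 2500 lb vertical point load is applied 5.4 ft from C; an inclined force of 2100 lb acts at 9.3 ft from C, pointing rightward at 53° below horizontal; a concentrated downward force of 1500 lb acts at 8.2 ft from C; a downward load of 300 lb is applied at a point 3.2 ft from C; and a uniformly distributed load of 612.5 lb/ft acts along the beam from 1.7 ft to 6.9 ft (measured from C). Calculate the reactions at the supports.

Resultant of the distributed load: 612.5 × 5.2 = 3185 lb at 4.3 ft from C.
Moments about C: D_y·7.6 − 2500·5.4 − 2100·sin53°·9.3 − 1500·8.2 − 300·3.2 − (612.5·5.2)·4.3 = 0 → D_y = 56052.9/7.6 = 7375.38 ≈ 7375 lb.
ΣF_y = 0: C_y + 7375.38 − 2500 − 2100·sin53° − 1500 − 300 − 612.5·5.2 = 0 → C_y = 1787 lb.
ΣF_x = 0: C_x + 2100·cos53° = 0 → C_x = -1264 lb.

C_x = -1264 lb, C_y = 1787 lb, D_y = 7375 lb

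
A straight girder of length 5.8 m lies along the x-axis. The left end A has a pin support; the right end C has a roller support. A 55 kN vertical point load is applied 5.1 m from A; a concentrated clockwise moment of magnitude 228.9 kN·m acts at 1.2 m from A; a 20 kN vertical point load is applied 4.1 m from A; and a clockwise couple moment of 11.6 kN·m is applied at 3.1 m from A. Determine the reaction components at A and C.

A_x = 0, A_y = -28.97 kN, C_y = 104.0 kN

Moments about A: C_y·5.8 − 55·5.1 − 228.9 − 20·4.1 − 11.6 = 0 → C_y = 603/5.8 = 103.966 ≈ 104.0 kN.
ΣF_y = 0: A_y + 103.966 − 55 − 20 = 0 → A_y = -28.97 kN.
ΣF_x = 0: no horizontal applied forces, so A_x = 0.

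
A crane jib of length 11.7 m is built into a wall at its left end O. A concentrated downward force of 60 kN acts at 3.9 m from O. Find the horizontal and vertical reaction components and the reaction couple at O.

ΣF_x = 0: O_x = 0.
ΣF_y = 0: O_y − 60 = 0 → O_y = 60.00 kN.
ΣM about O: M_O − 60·3.9 = 0 → M_O = 234.0 kN·m.

O_x = 0, O_y = 60.00 kN, M_O = 234.0 kN·m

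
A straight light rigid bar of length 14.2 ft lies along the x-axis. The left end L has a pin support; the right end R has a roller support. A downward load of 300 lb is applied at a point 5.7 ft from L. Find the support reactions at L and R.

Taking moments about L: R_y·14.2 − 300·5.7 = 0 → R_y = 1710/14.2 = 120.423 ≈ 120.4 lb.
ΣF_y = 0: L_y + 120.423 − 300 = 0 → L_y = 179.6 lb.
ΣF_x = 0: no horizontal applied forces, so L_x = 0.

L_x = 0, L_y = 179.6 lb, R_y = 120.4 lb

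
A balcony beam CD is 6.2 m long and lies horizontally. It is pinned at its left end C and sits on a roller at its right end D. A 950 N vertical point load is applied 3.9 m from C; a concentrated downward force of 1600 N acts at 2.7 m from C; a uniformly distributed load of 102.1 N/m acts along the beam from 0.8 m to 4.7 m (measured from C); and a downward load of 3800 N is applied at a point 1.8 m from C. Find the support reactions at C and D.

Resultant of the distributed load: 102.1 × 3.9 = 398.19 N at 2.75 m from C.
ΣM about C: D_y·6.2 − 950·3.9 − 1600·2.7 − (102.1·3.9)·2.75 − 3800·1.8 = 0 → D_y = 15960.0225/6.2 = 2574.2 ≈ 2574 N.
ΣF_y = 0: C_y + 2574.2 − 950 − 1600 − 102.1·3.9 − 3800 = 0 → C_y = 4174 N.
ΣF_x = 0: no horizontal applied forces, so C_x = 0.

C_x = 0, C_y = 4174 N, D_y = 2574 N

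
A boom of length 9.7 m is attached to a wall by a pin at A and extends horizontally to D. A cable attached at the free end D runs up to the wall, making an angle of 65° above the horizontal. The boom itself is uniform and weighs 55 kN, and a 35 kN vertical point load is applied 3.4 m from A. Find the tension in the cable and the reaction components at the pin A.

T = 43.88 kN, A_x = 18.54 kN, A_y = 50.23 kN

ΣM about A: T·sin65°·9.7 − 55·4.85 − 35·3.4 = 0 → T = 385.75/(9.7·0.906308) = 43.8792 ≈ 43.88 kN.
ΣF_x = 0: A_x − T·cos65° = 0 → A_x = 43.8792 × 0.422618 = 18.54 kN.
ΣF_y = 0: A_y + T·sin65° − 55 − 35 = 0 → A_y = 90 − 43.8792 × 0.906308 = 50.23 kN.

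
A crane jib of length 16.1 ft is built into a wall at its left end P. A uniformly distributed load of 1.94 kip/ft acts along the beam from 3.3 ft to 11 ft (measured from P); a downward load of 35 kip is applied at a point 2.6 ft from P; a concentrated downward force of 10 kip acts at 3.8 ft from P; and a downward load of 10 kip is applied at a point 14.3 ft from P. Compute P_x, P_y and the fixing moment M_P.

P_x = 0, P_y = 69.94 kip, M_P = 378.8 kip·ft

Resultant of the distributed load: 1.94 × 7.7 = 14.938 kip at 7.15 ft from P.
ΣF_x = 0: P_x = 0.
ΣF_y = 0: P_y − 1.94·7.7 − 35 − 10 − 10 = 0 → P_y = 69.94 kip.
ΣM about P: M_P − (1.94·7.7)·7.15 − 35·2.6 − 10·3.8 − 10·14.3 = 0 → M_P = 378.8 kip·ft.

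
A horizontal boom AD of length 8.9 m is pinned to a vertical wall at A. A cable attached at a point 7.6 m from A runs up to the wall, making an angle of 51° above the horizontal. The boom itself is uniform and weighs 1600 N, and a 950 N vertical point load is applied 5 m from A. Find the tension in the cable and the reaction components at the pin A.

ΣM about A: T·sin51°·7.6 − 1600·4.45 − 950·5 = 0 → T = 11870/(7.6·0.777146) = 2009.72 ≈ 2010 N.
ΣF_x = 0: A_x − T·cos51° = 0 → A_x = 2009.72 × 0.62932 = 1265 N.
ΣF_y = 0: A_y + T·sin51° − 1600 − 950 = 0 → A_y = 2550 − 2009.72 × 0.777146 = 988.2 N.

T = 2010 N, A_x = 1265 N, A_y = 988.2 N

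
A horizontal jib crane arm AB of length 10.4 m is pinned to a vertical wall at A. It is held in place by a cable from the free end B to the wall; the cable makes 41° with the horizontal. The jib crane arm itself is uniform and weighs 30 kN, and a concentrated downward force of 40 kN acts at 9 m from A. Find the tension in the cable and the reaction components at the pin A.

ΣM about A: T·sin41°·10.4 − 30·5.2 − 40·9 = 0 → T = 516/(10.4·0.656059) = 75.6264 ≈ 75.63 kN.
ΣF_x = 0: A_x − T·cos41° = 0 → A_x = 75.6264 × 0.75471 = 57.08 kN.
ΣF_y = 0: A_y + T·sin41° − 30 − 40 = 0 → A_y = 70 − 75.6264 × 0.656059 = 20.38 kN.

T = 75.63 kN, A_x = 57.08 kN, A_y = 20.38 kN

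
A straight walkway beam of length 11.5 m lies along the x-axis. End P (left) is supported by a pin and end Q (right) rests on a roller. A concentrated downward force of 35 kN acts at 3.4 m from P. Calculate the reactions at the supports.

Moments about P: Q_y·11.5 − 35·3.4 = 0 → Q_y = 119/11.5 = 10.3478 ≈ 10.35 kN.
ΣF_y = 0: P_y + 10.3478 − 35 = 0 → P_y = 24.65 kN.
ΣF_x = 0: no horizontal applied forces, so P_x = 0.

P_x = 0, P_y = 24.65 kN, Q_y = 10.35 kN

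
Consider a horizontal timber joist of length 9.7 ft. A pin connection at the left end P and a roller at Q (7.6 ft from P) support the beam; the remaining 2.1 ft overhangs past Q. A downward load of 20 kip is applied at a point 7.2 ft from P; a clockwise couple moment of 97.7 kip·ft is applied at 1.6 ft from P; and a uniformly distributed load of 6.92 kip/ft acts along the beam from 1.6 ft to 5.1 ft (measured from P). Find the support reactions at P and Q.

Resultant of the distributed load: 6.92 × 3.5 = 24.22 kip at 3.35 ft from P.
ΣM about P: Q_y·7.6 − 20·7.2 − 97.7 − (6.92·3.5)·3.35 = 0 → Q_y = 322.837/7.6 = 42.4786 ≈ 42.48 kip.
ΣF_y = 0: P_y + 42.4786 − 20 − 6.92·3.5 = 0 → P_y = 1.741 kip.
ΣF_x = 0: no horizontal applied forces, so P_x = 0.

P_x = 0, P_y = 1.741 kip, Q_y = 42.48 kip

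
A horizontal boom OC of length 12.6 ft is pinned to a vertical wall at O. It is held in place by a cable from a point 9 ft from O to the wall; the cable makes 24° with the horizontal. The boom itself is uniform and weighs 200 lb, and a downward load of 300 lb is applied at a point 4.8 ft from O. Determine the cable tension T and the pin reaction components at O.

ΣM about O: T·sin24°·9 − 200·6.3 − 300·4.8 = 0 → T = 2700/(9·0.406737) = 737.577 ≈ 737.6 lb.
ΣF_x = 0: O_x − T·cos24° = 0 → O_x = 737.577 × 0.913545 = 673.8 lb.
ΣF_y = 0: O_y + T·sin24° − 200 − 300 = 0 → O_y = 500 − 737.577 × 0.406737 = 200.0 lb.

T = 737.6 lb, O_x = 673.8 lb, O_y = 200.0 lb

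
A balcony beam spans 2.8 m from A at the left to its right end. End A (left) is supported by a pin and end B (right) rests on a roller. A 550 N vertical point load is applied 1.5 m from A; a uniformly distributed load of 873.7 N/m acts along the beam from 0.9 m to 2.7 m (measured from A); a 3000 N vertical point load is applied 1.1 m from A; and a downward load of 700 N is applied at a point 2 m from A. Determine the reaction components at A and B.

A_x = 0, A_y = 2838 N, B_y = 2984 N

Resultant of the distributed load: 873.7 × 1.8 = 1572.66 N at 1.8 m from A.
ΣM about A: B_y·2.8 − 550·1.5 − (873.7·1.8)·1.8 − 3000·1.1 − 700·2 = 0 → B_y = 8355.788/2.8 = 2984.21 ≈ 2984 N.
ΣF_y = 0: A_y + 2984.21 − 550 − 873.7·1.8 − 3000 − 700 = 0 → A_y = 2838 N.
ΣF_x = 0: no horizontal applied forces, so A_x = 0.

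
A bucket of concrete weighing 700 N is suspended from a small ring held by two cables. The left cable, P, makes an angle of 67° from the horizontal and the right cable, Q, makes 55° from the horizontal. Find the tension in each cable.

ΣF_x = 0: −T_P·cos67° + T_Q·cos55° = 0 → T_Q = 0.681219·T_P.
ΣF_y = 0: T_P·sin67° + T_Q·sin55° = 700.
Substitute: T_P·(0.920505 + 0.681219·0.819152) = 700 → T_P = 473.444 ≈ 473.4 N.
Then T_Q = 0.681219 × 473.444 = 322.5 N.

T_P = 473.4 N, T_Q = 322.5 N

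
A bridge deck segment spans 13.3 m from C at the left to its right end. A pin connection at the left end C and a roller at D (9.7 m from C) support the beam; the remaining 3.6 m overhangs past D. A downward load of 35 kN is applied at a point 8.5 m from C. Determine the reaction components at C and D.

C_x = 0, C_y = 4.330 kN, D_y = 30.67 kN

Moments about C: D_y·9.7 − 35·8.5 = 0 → D_y = 297.5/9.7 = 30.6701 ≈ 30.67 kN.
ΣF_y = 0: C_y + 30.6701 − 35 = 0 → C_y = 4.330 kN.
ΣF_x = 0: no horizontal applied forces, so C_x = 0.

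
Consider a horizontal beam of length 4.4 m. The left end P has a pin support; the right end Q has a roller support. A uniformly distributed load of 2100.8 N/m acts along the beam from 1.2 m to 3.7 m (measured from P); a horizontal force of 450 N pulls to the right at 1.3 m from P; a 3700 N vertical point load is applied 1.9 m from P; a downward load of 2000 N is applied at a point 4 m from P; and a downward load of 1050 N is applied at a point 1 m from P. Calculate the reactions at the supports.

Resultant of the distributed load: 2100.8 × 2.5 = 5252 N at 2.45 m from P.
ΣM about P: Q_y·4.4 − (2100.8·2.5)·2.45 − 3700·1.9 − 2000·4 − 1050·1 = 0 → Q_y = 28947.4/4.4 = 6578.95 ≈ 6579 N.
ΣF_y = 0: P_y + 6578.95 − 2100.8·2.5 − 3700 − 2000 − 1050 = 0 → P_y = 5423 N.
ΣF_x = 0: P_x + 450 = 0 → P_x = -450.0 N.

P_x = -450.0 N, P_y = 5423 N, Q_y = 6579 N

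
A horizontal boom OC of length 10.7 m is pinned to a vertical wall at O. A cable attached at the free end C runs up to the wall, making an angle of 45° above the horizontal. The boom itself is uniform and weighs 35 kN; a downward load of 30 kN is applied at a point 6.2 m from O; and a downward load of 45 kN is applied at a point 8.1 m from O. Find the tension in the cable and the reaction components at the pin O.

ΣM about O: T·sin45°·10.7 − 35·5.35 − 30·6.2 − 45·8.1 = 0 → T = 737.75/(10.7·0.707107) = 97.508 ≈ 97.51 kN.
ΣF_x = 0: O_x − T·cos45° = 0 → O_x = 97.508 × 0.707107 = 68.95 kN.
ΣF_y = 0: O_y + T·sin45° − 35 − 30 − 45 = 0 → O_y = 110 − 97.508 × 0.707107 = 41.05 kN.

T = 97.51 kN, O_x = 68.95 kN, O_y = 41.05 kN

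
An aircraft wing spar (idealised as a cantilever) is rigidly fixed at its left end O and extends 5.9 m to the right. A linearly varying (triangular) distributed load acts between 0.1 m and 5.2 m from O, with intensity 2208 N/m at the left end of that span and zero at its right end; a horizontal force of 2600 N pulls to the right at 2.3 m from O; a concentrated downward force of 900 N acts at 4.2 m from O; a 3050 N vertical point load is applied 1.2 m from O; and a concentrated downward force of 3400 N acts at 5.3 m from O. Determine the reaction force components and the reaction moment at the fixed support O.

O_x = -2600 N, O_y = 12980 N, M_O = 35590 N·m

Resultant of the triangular load: ½ × 2208 × 5.1 = 5630.4 N, acting at 1.8 m from O (one-third of the span from the peak).
ΣF_x = 0: O_x + 2600 = 0 → O_x = -2600 N.
ΣF_y = 0: O_y − ½·2208·5.1 − 900 − 3050 − 3400 = 0 → O_y = 12980 N.
ΣM about O: M_O − (½·2208·5.1)·1.8 − 900·4.2 − 3050·1.2 − 3400·5.3 = 0 → M_O = 35590 N·m.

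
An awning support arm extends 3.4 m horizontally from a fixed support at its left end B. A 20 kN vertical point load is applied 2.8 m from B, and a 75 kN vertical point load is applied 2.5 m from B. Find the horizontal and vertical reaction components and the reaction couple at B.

B_x = 0, B_y = 95.00 kN, M_B = 243.5 kN·m

ΣF_x = 0: B_x = 0.
ΣF_y = 0: B_y − 20 − 75 = 0 → B_y = 95.00 kN.
ΣM about B: M_B − 20·2.8 − 75·2.5 = 0 → M_B = 243.5 kN·m.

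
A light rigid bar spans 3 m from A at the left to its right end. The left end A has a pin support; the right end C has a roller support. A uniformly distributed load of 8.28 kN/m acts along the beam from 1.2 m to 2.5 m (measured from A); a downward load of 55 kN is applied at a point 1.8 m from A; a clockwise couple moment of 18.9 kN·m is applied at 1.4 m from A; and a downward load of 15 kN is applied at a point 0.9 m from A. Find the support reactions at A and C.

Resultant of the distributed load: 8.28 × 1.3 = 10.764 kN at 1.85 m from A.
Moments about A: C_y·3 − (8.28·1.3)·1.85 − 55·1.8 − 18.9 − 15·0.9 = 0 → C_y = 151.3134/3 = 50.4378 ≈ 50.44 kN.
ΣF_y = 0: A_y + 50.4378 − 8.28·1.3 − 55 − 15 = 0 → A_y = 30.33 kN.
ΣF_x = 0: no horizontal applied forces, so A_x = 0.

A_x = 0, A_y = 30.33 kN, C_y = 50.44 kN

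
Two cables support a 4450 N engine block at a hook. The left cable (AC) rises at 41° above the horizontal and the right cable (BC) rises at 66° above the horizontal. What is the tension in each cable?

ΣF_x = 0: −T_AC·cos41° + T_BC·cos66° = 0 → T_BC = 1.85552·T_AC.
ΣF_y = 0: T_AC·sin41° + T_BC·sin66° = 4450.
Substitute: T_AC·(0.656059 + 1.85552·0.913545) = 4450 → T_AC = 1892.68 ≈ 1893 N.
Then T_BC = 1.85552 × 1892.68 = 3512 N.

T_AC = 1893 N, T_BC = 3512 N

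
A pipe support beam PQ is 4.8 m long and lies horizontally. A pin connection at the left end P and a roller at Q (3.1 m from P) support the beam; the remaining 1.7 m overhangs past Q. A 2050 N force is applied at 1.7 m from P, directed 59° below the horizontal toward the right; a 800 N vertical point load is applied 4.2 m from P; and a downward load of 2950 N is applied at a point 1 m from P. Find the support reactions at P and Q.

P_x = -1056 N, P_y = 2508 N, Q_y = 2999 N

Moments about P: Q_y·3.1 − 2050·sin59°·1.7 − 800·4.2 − 2950·1 = 0 → Q_y = 9297.23/3.1 = 2999.11 ≈ 2999 N.
ΣF_y = 0: P_y + 2999.11 − 2050·sin59° − 800 − 2950 = 0 → P_y = 2508 N.
ΣF_x = 0: P_x + 2050·cos59° = 0 → P_x = -1056 N.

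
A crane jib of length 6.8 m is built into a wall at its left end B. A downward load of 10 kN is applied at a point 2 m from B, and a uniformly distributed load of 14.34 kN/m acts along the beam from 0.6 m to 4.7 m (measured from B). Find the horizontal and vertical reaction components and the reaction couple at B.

B_x = 0, B_y = 68.79 kN, M_B = 175.8 kN·m

Resultant of the distributed load: 14.34 × 4.1 = 58.794 kN at 2.65 m from B.
ΣF_x = 0: B_x = 0.
ΣF_y = 0: B_y − 10 − 14.34·4.1 = 0 → B_y = 68.79 kN.
ΣM about B: M_B − 10·2 − (14.34·4.1)·2.65 = 0 → M_B = 175.8 kN·m.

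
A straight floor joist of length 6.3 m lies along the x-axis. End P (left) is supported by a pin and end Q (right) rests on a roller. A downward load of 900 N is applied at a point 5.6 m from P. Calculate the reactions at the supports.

Taking moments about P: Q_y·6.3 − 900·5.6 = 0 → Q_y = 5040/6.3 = 800.0 N.
ΣF_y = 0: P_y + 800 − 900 = 0 → P_y = 100.0 N.
ΣF_x = 0: no horizontal applied forces, so P_x = 0.

P_x = 0, P_y = 100.0 N, Q_y = 800.0 N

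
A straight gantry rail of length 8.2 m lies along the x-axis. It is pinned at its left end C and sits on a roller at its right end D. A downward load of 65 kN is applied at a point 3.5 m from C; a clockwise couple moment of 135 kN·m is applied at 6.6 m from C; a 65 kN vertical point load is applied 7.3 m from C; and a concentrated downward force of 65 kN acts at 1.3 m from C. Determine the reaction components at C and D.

C_x = 0, C_y = 82.62 kN, D_y = 112.4 kN

ΣM about C: D_y·8.2 − 65·3.5 − 135 − 65·7.3 − 65·1.3 = 0 → D_y = 921.5/8.2 = 112.378 ≈ 112.4 kN.
ΣF_y = 0: C_y + 112.378 − 65 − 65 − 65 = 0 → C_y = 82.62 kN.
ΣF_x = 0: no horizontal applied forces, so C_x = 0.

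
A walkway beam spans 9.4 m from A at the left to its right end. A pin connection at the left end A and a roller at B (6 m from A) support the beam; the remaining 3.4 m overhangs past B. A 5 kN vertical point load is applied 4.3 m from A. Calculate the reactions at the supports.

A_x = 0, A_y = 1.417 kN, B_y = 3.583 kN

Taking moments about A: B_y·6 − 5·4.3 = 0 → B_y = 21.5/6 = 3.58333 ≈ 3.583 kN.
ΣF_y = 0: A_y + 3.58333 − 5 = 0 → A_y = 1.417 kN.
ΣF_x = 0: no horizontal applied forces, so A_x = 0.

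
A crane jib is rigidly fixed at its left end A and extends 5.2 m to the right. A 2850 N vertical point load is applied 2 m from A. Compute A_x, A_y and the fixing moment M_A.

A_x = 0, A_y = 2850 N, M_A = 5700 N·m

ΣF_x = 0: A_x = 0.
ΣF_y = 0: A_y − 2850 = 0 → A_y = 2850 N.
ΣM about A: M_A − 2850·2 = 0 → M_A = 5700 N·m.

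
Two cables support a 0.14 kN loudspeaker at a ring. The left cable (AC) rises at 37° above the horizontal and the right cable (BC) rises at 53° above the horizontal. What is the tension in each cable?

T_AC = 0.08425 kN, T_BC = 0.1118 kN

ΣF_x = 0: −T_AC·cos37° + T_BC·cos53° = 0 → T_BC = 1.32704·T_AC.
ΣF_y = 0: T_AC·sin37° + T_BC·sin53° = 0.14.
Substitute: T_AC·(0.601815 + 1.32704·0.798636) = 0.14 → T_AC = 0.0842543 ≈ 0.08425 kN.
Then T_BC = 1.32704 × 0.0842543 = 0.1118 kN.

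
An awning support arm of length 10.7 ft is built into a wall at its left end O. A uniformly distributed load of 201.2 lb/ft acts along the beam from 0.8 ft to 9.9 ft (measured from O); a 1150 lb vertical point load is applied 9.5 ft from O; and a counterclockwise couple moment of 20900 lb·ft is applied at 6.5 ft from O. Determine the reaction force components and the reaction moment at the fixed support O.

Resultant of the distributed load: 201.2 × 9.1 = 1830.92 lb at 5.35 ft from O.
ΣF_x = 0: O_x = 0.
ΣF_y = 0: O_y − 201.2·9.1 − 1150 = 0 → O_y = 2981 lb.
ΣM about O: M_O − (201.2·9.1)·5.35 − 1150·9.5 + 20900 = 0 → M_O = -179.6 lb·ft.

O_x = 0, O_y = 2981 lb, M_O = -179.6 lb·ft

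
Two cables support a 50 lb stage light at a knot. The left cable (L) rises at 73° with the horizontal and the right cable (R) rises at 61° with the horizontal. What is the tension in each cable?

T_L = 33.70 lb, T_R = 20.32 lb

ΣF_x = 0: −T_L·cos73° + T_R·cos61° = 0 → T_R = 0.603065·T_L.
ΣF_y = 0: T_L·sin73° + T_R·sin61° = 50.
Substitute: T_L·(0.956305 + 0.603065·0.87462) = 50 → T_L = 33.6982 ≈ 33.70 lb.
Then T_R = 0.603065 × 33.6982 = 20.32 lb.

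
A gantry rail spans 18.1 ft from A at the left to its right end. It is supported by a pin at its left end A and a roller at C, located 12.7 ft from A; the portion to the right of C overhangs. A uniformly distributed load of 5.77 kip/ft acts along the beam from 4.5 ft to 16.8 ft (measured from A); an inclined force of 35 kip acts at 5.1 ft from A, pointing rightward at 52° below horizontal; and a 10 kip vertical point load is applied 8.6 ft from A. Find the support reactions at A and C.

Resultant of the distributed load: 5.77 × 12.3 = 70.971 kip at 10.65 ft from A.
ΣM about A: C_y·12.7 − (5.77·12.3)·10.65 − 35·sin52°·5.1 − 10·8.6 = 0 → C_y = 982.501/12.7 = 77.3623 ≈ 77.36 kip.
ΣF_y = 0: A_y + 77.3623 − 5.77·12.3 − 35·sin52° − 10 = 0 → A_y = 31.19 kip.
ΣF_x = 0: A_x + 35·cos52° = 0 → A_x = -21.55 kip.

A_x = -21.55 kip, A_y = 31.19 kip, C_y = 77.36 kip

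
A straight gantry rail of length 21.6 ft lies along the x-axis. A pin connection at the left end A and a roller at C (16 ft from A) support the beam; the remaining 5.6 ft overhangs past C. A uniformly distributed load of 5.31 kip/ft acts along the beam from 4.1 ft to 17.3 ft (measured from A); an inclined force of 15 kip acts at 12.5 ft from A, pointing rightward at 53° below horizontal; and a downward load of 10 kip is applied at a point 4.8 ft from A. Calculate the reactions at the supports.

Resultant of the distributed load: 5.31 × 13.2 = 70.092 kip at 10.7 ft from A.
ΣM about A: C_y·16 − (5.31·13.2)·10.7 − 15·sin53°·12.5 − 10·4.8 = 0 → C_y = 947.729/16 = 59.2331 ≈ 59.23 kip.
ΣF_y = 0: A_y + 59.2331 − 5.31·13.2 − 15·sin53° − 10 = 0 → A_y = 32.84 kip.
ΣF_x = 0: A_x + 15·cos53° = 0 → A_x = -9.027 kip.

A_x = -9.027 kip, A_y = 32.84 kip, C_y = 59.23 kip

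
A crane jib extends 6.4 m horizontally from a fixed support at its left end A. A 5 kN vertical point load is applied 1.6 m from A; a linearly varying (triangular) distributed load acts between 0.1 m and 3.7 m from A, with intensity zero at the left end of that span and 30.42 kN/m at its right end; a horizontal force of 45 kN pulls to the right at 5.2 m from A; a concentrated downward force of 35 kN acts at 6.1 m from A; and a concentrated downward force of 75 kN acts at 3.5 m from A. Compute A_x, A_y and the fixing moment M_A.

A_x = -45.00 kN, A_y = 169.8 kN, M_A = 620.9 kN·m

Resultant of the triangular load: ½ × 30.42 × 3.6 = 54.756 kN, acting at 2.5 m from A (one-third of the span from the peak).
ΣF_x = 0: A_x + 45 = 0 → A_x = -45.00 kN.
ΣF_y = 0: A_y − 5 − ½·30.42·3.6 − 35 − 75 = 0 → A_y = 169.8 kN.
ΣM about A: M_A − 5·1.6 − (½·30.42·3.6)·2.5 − 35·6.1 − 75·3.5 = 0 → M_A = 620.9 kN·m.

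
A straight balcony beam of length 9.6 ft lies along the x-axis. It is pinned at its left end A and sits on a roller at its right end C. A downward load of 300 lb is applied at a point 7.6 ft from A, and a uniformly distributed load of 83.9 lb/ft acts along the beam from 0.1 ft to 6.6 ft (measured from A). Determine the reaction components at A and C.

A_x = 0, A_y = 417.5 lb, C_y = 427.8 lb

Resultant of the distributed load: 83.9 × 6.5 = 545.35 lb at 3.35 ft from A.
ΣM about A: C_y·9.6 − 300·7.6 − (83.9·6.5)·3.35 = 0 → C_y = 4106.9225/9.6 = 427.804 ≈ 427.8 lb.
ΣF_y = 0: A_y + 427.804 − 300 − 83.9·6.5 = 0 → A_y = 417.5 lb.
ΣF_x = 0: no horizontal applied forces, so A_x = 0.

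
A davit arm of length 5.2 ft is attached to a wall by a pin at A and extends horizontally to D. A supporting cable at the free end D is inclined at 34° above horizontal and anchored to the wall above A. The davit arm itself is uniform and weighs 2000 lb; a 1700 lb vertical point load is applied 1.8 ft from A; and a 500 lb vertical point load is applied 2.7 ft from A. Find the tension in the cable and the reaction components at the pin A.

T = 3305 lb, A_x = 2740 lb, A_y = 2352 lb

ΣM about A: T·sin34°·5.2 − 2000·2.6 − 1700·1.8 − 500·2.7 = 0 → T = 9610/(5.2·0.559193) = 3304.9 ≈ 3305 lb.
ΣF_x = 0: A_x − T·cos34° = 0 → A_x = 3304.9 × 0.829038 = 2740 lb.
ΣF_y = 0: A_y + T·sin34° − 2000 − 1700 − 500 = 0 → A_y = 4200 − 3304.9 × 0.559193 = 2352 lb.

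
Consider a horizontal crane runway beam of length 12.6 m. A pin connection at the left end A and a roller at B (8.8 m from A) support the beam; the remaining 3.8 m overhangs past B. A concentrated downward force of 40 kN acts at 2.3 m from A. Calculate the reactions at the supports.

Taking moments about A: B_y·8.8 − 40·2.3 = 0 → B_y = 92/8.8 = 10.4545 ≈ 10.45 kN.
ΣF_y = 0: A_y + 10.4545 − 40 = 0 → A_y = 29.55 kN.
ΣF_x = 0: no horizontal applied forces, so A_x = 0.

A_x = 0, A_y = 29.55 kN, B_y = 10.45 kN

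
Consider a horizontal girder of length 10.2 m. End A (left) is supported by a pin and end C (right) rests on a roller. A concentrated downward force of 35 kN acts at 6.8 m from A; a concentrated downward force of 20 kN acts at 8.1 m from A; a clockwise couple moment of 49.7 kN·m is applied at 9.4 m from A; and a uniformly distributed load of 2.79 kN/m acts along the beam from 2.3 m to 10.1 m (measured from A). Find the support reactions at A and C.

Resultant of the distributed load: 2.79 × 7.8 = 21.762 kN at 6.2 m from A.
ΣM about A: C_y·10.2 − 35·6.8 − 20·8.1 − 49.7 − (2.79·7.8)·6.2 = 0 → C_y = 584.6244/10.2 = 57.3161 ≈ 57.32 kN.
ΣF_y = 0: A_y + 57.3161 − 35 − 20 − 2.79·7.8 = 0 → A_y = 19.45 kN.
ΣF_x = 0: no horizontal applied forces, so A_x = 0.

A_x = 0, A_y = 19.45 kN, C_y = 57.32 kN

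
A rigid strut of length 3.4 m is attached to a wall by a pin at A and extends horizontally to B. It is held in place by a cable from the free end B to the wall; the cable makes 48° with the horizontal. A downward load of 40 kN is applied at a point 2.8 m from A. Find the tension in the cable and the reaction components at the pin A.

T = 44.33 kN, A_x = 29.66 kN, A_y = 7.059 kN

ΣM about A: T·sin48°·3.4 − 40·2.8 = 0 → T = 112/(3.4·0.743145) = 44.3267 ≈ 44.33 kN.
ΣF_x = 0: A_x − T·cos48° = 0 → A_x = 44.3267 × 0.669131 = 29.66 kN.
ΣF_y = 0: A_y + T·sin48° − 40 = 0 → A_y = 40 − 44.3267 × 0.743145 = 7.059 kN.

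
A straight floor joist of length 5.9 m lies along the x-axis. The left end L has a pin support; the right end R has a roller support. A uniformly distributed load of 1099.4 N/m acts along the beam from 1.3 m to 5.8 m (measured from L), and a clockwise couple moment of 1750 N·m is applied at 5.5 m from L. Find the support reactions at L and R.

L_x = 0, L_y = 1674 N, R_y = 3273 N

Resultant of the distributed load: 1099.4 × 4.5 = 4947.3 N at 3.55 m from L.
Moments about L: R_y·5.9 − (1099.4·4.5)·3.55 − 1750 = 0 → R_y = 19312.915/5.9 = 3273.38 ≈ 3273 N.
ΣF_y = 0: L_y + 3273.38 − 1099.4·4.5 = 0 → L_y = 1674 N.
ΣF_x = 0: no horizontal applied forces, so L_x = 0.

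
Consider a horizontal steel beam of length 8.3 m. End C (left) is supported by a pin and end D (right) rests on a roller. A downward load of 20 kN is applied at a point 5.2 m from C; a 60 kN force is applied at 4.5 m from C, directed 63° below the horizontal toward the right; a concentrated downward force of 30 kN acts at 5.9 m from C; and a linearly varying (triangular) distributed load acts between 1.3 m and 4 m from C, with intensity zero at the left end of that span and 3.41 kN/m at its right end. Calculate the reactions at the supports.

Resultant of the triangular load: ½ × 3.41 × 2.7 = 4.6035 kN, acting at 3.1 m from C (one-third of the span from the peak).
Moments about C: D_y·8.3 − 20·5.2 − 60·sin63°·4.5 − 30·5.9 − (½·3.41·2.7)·3.1 = 0 → D_y = 535.843/8.3 = 64.5594 ≈ 64.56 kN.
ΣF_y = 0: C_y + 64.5594 − 20 − 60·sin63° − 30 − ½·3.41·2.7 = 0 → C_y = 43.50 kN.
ΣF_x = 0: C_x + 60·cos63° = 0 → C_x = -27.24 kN.

C_x = -27.24 kN, C_y = 43.50 kN, D_y = 64.56 kN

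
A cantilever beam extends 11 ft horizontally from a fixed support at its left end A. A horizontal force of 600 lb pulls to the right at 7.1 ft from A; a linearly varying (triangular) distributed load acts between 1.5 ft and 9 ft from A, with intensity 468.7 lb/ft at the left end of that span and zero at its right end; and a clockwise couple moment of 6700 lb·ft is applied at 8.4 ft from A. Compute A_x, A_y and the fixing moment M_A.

A_x = -600.0 lb, A_y = 1758 lb, M_A = 13730 lb·ft

Resultant of the triangular load: ½ × 468.7 × 7.5 = 1757.625 lb, acting at 4 ft from A (one-third of the span from the peak).
ΣF_x = 0: A_x + 600 = 0 → A_x = -600.0 lb.
ΣF_y = 0: A_y − ½·468.7·7.5 = 0 → A_y = 1758 lb.
ΣM about A: M_A − (½·468.7·7.5)·4 − 6700 = 0 → M_A = 13730 lb·ft.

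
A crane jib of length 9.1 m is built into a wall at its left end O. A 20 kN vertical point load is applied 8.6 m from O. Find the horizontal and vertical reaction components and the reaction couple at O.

ΣF_x = 0: O_x = 0.
ΣF_y = 0: O_y − 20 = 0 → O_y = 20.00 kN.
ΣM about O: M_O − 20·8.6 = 0 → M_O = 172.0 kN·m.

O_x = 0, O_y = 20.00 kN, M_O = 172.0 kN·m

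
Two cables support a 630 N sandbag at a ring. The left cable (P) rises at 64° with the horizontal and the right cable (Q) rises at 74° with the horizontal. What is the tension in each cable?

T_P = 259.5 N, T_Q = 412.7 N

ΣF_x = 0: −T_P·cos64° + T_Q·cos74° = 0 → T_Q = 1.59039·T_P.
ΣF_y = 0: T_P·sin64° + T_Q·sin74° = 630.
Substitute: T_P·(0.898794 + 1.59039·0.961262) = 630 → T_P = 259.518 ≈ 259.5 N.
Then T_Q = 1.59039 × 259.518 = 412.7 N.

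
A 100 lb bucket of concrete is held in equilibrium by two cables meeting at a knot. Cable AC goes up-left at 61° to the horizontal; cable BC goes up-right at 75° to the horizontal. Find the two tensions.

T_AC = 37.26 lb, T_BC = 69.79 lb

ΣF_x = 0: −T_AC·cos61° + T_BC·cos75° = 0 → T_BC = 1.87316·T_AC.
ΣF_y = 0: T_AC·sin61° + T_BC·sin75° = 100.
Substitute: T_AC·(0.87462 + 1.87316·0.965926) = 100 → T_AC = 37.2585 ≈ 37.26 lb.
Then T_BC = 1.87316 × 37.2585 = 69.79 lb.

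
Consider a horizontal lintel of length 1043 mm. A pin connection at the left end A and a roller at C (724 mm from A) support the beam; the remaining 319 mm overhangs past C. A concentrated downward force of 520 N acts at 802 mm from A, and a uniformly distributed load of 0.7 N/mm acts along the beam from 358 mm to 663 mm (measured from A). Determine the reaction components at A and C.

A_x = 0, A_y = 6.937 N, C_y = 726.6 N

Resultant of the distributed load: 0.7 × 305 = 213.5 N at 510.5 mm from A.
Moments about A: C_y·724 − 520·802 − (0.7·305)·510.5 = 0 → C_y = 526031.75/724 = 726.563 ≈ 726.6 N.
ΣF_y = 0: A_y + 726.563 − 520 − 0.7·305 = 0 → A_y = 6.937 N.
ΣF_x = 0: no horizontal applied forces, so A_x = 0.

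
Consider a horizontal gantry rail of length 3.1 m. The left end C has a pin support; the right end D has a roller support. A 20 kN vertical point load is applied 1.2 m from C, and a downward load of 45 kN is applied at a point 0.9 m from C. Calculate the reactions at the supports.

ΣM about C: D_y·3.1 − 20·1.2 − 45·0.9 = 0 → D_y = 64.5/3.1 = 20.8065 ≈ 20.81 kN.
ΣF_y = 0: C_y + 20.8065 − 20 − 45 = 0 → C_y = 44.19 kN.
ΣF_x = 0: no horizontal applied forces, so C_x = 0.

C_x = 0, C_y = 44.19 kN, D_y = 20.81 kN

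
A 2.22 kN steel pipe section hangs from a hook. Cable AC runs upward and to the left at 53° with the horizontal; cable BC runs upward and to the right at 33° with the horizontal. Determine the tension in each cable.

ΣF_x = 0: −T_AC·cos53° + T_BC·cos33° = 0 → T_BC = 0.717582·T_AC.
ΣF_y = 0: T_AC·sin53° + T_BC·sin33° = 2.22.
Substitute: T_AC·(0.798636 + 0.717582·0.544639) = 2.22 → T_AC = 1.86639 ≈ 1.866 kN.
Then T_BC = 0.717582 × 1.86639 = 1.339 kN.

T_AC = 1.866 kN, T_BC = 1.339 kN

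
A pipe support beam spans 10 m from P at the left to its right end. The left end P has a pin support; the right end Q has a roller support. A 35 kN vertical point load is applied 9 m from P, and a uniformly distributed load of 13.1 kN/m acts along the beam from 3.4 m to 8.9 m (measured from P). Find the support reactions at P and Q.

Resultant of the distributed load: 13.1 × 5.5 = 72.05 kN at 6.15 m from P.
Moments about P: Q_y·10 − 35·9 − (13.1·5.5)·6.15 = 0 → Q_y = 758.1075/10 = 75.8107 ≈ 75.81 kN.
ΣF_y = 0: P_y + 75.8107 − 35 − 13.1·5.5 = 0 → P_y = 31.24 kN.
ΣF_x = 0: no horizontal applied forces, so P_x = 0.

P_x = 0, P_y = 31.24 kN, Q_y = 75.81 kN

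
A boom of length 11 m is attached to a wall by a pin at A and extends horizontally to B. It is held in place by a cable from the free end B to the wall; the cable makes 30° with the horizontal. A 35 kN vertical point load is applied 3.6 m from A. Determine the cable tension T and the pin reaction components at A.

ΣM about A: T·sin30°·11 − 35·3.6 = 0 → T = 126/(11·0.5) = 22.9091 ≈ 22.91 kN.
ΣF_x = 0: A_x − T·cos30° = 0 → A_x = 22.9091 × 0.866025 = 19.84 kN.
ΣF_y = 0: A_y + T·sin30° − 35 = 0 → A_y = 35 − 22.9091 × 0.5 = 23.55 kN.

T = 22.91 kN, A_x = 19.84 kN, A_y = 23.55 kN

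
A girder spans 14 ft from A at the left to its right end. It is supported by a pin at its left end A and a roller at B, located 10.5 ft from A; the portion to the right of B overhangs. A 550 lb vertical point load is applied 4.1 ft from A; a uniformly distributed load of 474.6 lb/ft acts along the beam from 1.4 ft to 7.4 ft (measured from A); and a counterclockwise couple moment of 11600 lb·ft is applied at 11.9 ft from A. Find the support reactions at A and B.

A_x = 0, A_y = 3094 lb, B_y = 303.3 lb

Resultant of the distributed load: 474.6 × 6 = 2847.6 lb at 4.4 ft from A.
Taking moments about A: B_y·10.5 − 550·4.1 − (474.6·6)·4.4 + 11600 = 0 → B_y = 3184.44/10.5 = 303.28 ≈ 303.3 lb.
ΣF_y = 0: A_y + 303.28 − 550 − 474.6·6 = 0 → A_y = 3094 lb.
ΣF_x = 0: no horizontal applied forces, so A_x = 0.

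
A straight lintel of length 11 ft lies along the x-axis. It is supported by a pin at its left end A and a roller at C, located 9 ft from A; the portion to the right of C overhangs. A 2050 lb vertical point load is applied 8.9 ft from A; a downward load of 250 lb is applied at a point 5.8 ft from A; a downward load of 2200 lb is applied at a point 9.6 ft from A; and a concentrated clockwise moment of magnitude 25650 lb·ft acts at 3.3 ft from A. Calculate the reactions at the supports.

Moments about A: C_y·9 − 2050·8.9 − 250·5.8 − 2200·9.6 − 25650 = 0 → C_y = 66465/9 = 7385 lb.
ΣF_y = 0: A_y + 7385 − 2050 − 250 − 2200 = 0 → A_y = -2885 lb.
ΣF_x = 0: no horizontal applied forces, so A_x = 0.

A_x = 0, A_y = -2885 lb, C_y = 7385 lb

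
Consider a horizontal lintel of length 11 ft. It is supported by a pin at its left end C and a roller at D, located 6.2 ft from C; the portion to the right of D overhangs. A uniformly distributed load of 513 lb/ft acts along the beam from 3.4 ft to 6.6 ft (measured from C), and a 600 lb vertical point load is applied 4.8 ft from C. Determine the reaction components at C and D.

Resultant of the distributed load: 513 × 3.2 = 1641.6 lb at 5 ft from C.
Taking moments about C: D_y·6.2 − (513·3.2)·5 − 600·4.8 = 0 → D_y = 11088/6.2 = 1788.39 ≈ 1788 lb.
ΣF_y = 0: C_y + 1788.39 − 513·3.2 − 600 = 0 → C_y = 453.2 lb.
ΣF_x = 0: no horizontal applied forces, so C_x = 0.

C_x = 0, C_y = 453.2 lb, D_y = 1788 lb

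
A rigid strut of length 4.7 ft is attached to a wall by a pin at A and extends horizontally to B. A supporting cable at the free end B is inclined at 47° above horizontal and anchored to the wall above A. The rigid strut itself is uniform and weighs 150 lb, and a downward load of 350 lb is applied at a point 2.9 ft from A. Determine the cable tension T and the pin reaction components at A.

ΣM about A: T·sin47°·4.7 − 150·2.35 − 350·2.9 = 0 → T = 1367.5/(4.7·0.731354) = 397.834 ≈ 397.8 lb.
ΣF_x = 0: A_x − T·cos47° = 0 → A_x = 397.834 × 0.681998 = 271.3 lb.
ΣF_y = 0: A_y + T·sin47° − 150 − 350 = 0 → A_y = 500 − 397.834 × 0.731354 = 209.0 lb.

T = 397.8 lb, A_x = 271.3 lb, A_y = 209.0 lb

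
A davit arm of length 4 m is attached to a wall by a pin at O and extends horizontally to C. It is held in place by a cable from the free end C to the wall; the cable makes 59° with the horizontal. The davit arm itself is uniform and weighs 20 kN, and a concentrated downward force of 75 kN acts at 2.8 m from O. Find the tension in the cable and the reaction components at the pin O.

ΣM about O: T·sin59°·4 − 20·2 − 75·2.8 = 0 → T = 250/(4·0.857167) = 72.9146 ≈ 72.91 kN.
ΣF_x = 0: O_x − T·cos59° = 0 → O_x = 72.9146 × 0.515038 = 37.55 kN.
ΣF_y = 0: O_y + T·sin59° − 20 − 75 = 0 → O_y = 95 − 72.9146 × 0.857167 = 32.50 kN.

T = 72.91 kN, O_x = 37.55 kN, O_y = 32.50 kN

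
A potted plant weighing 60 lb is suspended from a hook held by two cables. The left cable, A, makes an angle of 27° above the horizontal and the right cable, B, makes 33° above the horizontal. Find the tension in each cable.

T_A = 58.10 lb, T_B = 61.73 lb

ΣF_x = 0: −T_A·cos27° + T_B·cos33° = 0 → T_B = 1.0624·T_A.
ΣF_y = 0: T_A·sin27° + T_B·sin33° = 60.
Substitute: T_A·(0.45399 + 1.0624·0.544639) = 60 → T_A = 58.1049 ≈ 58.10 lb.
Then T_B = 1.0624 × 58.1049 = 61.73 lb.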